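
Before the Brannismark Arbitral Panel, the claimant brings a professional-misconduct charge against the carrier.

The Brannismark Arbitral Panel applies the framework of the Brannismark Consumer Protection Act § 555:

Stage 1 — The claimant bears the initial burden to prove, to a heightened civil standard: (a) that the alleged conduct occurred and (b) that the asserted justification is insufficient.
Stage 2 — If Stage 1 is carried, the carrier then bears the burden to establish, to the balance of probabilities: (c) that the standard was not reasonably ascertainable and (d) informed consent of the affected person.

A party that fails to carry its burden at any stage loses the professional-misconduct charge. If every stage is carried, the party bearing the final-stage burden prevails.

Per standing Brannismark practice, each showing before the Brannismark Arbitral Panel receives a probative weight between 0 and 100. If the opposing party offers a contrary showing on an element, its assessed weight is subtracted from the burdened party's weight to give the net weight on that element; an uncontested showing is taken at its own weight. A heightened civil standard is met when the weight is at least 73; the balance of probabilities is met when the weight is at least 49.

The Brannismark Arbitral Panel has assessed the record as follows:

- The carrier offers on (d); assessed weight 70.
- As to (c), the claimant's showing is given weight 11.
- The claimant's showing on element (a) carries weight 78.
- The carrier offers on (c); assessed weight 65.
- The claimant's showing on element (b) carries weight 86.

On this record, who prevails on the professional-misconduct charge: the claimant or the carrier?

carrier

Stage 1 — burden on claimant; standard: a heightened civil standard (weight is at least 73).
    (a): 78 ≥ 73 [met]
    (b): 86 ≥ 73 [met]
  The claimant carries Stage 1; the carrier now bears the burden.
Stage 2 — burden on carrier; standard: the balance of probabilities (weight is at least 49).
    (c): 65 − 11 = 54 ≥ 49 [met]
    (d): 70 ≥ 49 [met]
  All elements met at the final stage.
Every stage carried; the carrier prevails.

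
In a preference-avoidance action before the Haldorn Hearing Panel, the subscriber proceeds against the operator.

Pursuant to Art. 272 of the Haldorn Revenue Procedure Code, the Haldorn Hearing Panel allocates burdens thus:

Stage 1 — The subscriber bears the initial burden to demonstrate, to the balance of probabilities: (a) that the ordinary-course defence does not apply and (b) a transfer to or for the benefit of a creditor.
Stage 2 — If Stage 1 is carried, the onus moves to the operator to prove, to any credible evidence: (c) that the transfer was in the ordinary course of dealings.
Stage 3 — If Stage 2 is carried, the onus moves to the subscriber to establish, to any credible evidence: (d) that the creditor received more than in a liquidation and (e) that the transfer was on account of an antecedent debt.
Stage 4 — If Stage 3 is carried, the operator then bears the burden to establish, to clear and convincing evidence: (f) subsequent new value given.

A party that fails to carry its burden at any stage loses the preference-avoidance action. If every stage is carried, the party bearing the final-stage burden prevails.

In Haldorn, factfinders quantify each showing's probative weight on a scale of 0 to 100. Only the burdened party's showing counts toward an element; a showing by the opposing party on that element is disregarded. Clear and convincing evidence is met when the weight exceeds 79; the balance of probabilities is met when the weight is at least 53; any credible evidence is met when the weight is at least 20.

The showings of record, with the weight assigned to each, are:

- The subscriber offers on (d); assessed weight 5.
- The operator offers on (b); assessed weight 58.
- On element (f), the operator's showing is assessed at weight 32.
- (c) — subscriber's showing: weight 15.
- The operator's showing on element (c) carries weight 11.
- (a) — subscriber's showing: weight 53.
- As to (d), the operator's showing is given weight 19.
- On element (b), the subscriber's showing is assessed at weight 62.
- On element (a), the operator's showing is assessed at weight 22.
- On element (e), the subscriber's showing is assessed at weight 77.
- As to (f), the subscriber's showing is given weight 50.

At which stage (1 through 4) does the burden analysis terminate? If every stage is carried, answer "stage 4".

Stage 1 (subscriber, the balance of probabilities, weight is at least 53): (a) 53 (operator's 22 disregarded) ≥ 53 — meets; (b) 62 (operator's 58 disregarded) ≥ 53 — meets.
  The subscriber carries Stage 1; the operator now bears the burden.
Stage 2 (operator, any credible evidence, weight is at least 20): (c) 11 (subscriber's 15 disregarded) < 20 — fails.
  Stage 2 not carried; the operator fails its burden.
The analysis ends at Stage 2; the subscriber prevails.

stage 2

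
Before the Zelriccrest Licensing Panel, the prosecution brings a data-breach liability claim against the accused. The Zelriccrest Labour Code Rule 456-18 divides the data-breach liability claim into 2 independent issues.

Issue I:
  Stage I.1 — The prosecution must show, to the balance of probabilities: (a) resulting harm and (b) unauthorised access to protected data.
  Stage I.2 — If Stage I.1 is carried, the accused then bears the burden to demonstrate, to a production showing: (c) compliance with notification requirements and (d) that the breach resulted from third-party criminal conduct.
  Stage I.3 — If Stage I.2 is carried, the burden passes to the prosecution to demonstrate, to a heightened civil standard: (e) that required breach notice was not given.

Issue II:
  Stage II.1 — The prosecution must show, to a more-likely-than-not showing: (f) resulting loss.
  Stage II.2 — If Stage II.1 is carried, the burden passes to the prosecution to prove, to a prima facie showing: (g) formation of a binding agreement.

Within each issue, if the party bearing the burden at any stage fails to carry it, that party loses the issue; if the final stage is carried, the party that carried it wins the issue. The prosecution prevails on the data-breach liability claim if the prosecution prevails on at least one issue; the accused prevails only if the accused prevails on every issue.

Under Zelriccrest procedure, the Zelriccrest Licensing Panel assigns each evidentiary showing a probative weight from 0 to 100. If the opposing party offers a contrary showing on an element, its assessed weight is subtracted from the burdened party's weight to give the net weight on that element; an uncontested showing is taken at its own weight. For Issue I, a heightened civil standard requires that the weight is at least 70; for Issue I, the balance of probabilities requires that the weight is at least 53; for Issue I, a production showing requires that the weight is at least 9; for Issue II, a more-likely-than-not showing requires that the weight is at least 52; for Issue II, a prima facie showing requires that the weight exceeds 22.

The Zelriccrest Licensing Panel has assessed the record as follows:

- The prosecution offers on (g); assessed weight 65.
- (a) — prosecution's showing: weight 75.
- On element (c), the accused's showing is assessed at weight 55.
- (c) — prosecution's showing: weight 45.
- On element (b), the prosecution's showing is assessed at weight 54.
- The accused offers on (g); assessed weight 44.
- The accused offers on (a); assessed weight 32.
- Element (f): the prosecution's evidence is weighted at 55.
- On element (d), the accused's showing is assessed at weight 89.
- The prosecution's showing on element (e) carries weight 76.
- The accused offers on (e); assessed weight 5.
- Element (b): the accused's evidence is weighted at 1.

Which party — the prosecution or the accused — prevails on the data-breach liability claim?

— Issue I —
Stage I.1 — burden on prosecution; standard: the balance of probabilities (weight is at least 53).
    (a): 75 − 32 = 43 < 53 [not met]
    (b): 54 − 1 = 53 ≥ 53 [met]
  Not every element is met, so the prosecution fails to carry Stage I.1.
The accused prevails on this issue.
— Issue II —
Stage II.1 — burden on prosecution; standard: a more-likely-than-not showing (weight is at least 52).
    (f): 55 ≥ 52 [met]
  Stage II.1 is satisfied; the prosecution continues to bear the burden.
Stage II.2 — burden on prosecution; standard: a prima facie showing (weight exceeds 22).
    (g): 65 − 44 = 21 ≤ 22 [not met]
  Not every element is met, so the prosecution fails to carry Stage II.2.
The analysis ends at Stage II.2; the accused prevails on this issue.
Per-issue: Issue I → accused; Issue II → accused. The prosecution must prevail on at least one issue; overall, the accused prevails.

accused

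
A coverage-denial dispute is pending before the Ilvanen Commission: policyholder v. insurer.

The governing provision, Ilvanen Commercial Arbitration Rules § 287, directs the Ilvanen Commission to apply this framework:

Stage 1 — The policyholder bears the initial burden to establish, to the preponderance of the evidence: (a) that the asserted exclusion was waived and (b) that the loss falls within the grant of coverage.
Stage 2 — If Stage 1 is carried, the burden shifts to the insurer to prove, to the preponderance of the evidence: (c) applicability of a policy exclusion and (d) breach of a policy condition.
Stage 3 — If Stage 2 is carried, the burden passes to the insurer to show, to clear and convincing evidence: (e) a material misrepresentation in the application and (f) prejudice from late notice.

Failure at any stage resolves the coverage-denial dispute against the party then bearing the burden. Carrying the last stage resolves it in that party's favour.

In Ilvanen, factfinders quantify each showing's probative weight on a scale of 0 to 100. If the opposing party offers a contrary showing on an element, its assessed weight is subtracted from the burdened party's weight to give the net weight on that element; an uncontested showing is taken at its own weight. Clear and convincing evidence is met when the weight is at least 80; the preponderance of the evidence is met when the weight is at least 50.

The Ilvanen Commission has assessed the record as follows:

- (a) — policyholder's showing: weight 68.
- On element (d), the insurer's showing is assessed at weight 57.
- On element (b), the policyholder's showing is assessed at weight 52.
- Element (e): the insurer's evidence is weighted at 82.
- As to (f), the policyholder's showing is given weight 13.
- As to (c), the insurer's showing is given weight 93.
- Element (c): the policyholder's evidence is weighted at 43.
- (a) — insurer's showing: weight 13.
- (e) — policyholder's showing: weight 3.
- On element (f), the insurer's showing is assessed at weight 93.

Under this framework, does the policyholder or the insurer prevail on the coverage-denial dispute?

Stage 1 — burden on policyholder; standard: the preponderance of the evidence (weight is at least 50).
    (a): 68 − 13 = 55 ≥ 50 [met]
    (b): 52 ≥ 50 [met]
  All elements met. The burden passes to the insurer.
Stage 2 — burden on insurer; standard: the preponderance of the evidence (weight is at least 50).
    (c): 93 − 43 = 50 ≥ 50 [met]
    (d): 57 ≥ 50 [met]
  Stage 2 carried; the burden remains with the insurer.
Stage 3 — burden on insurer; standard: clear and convincing evidence (weight is at least 80).
    (e): 82 − 3 = 79 < 80 [not met]
    (f): 93 − 13 = 80 ≥ 80 [met]
  Stage 3 not carried; the insurer fails its burden.
The policyholder prevails.

policyholder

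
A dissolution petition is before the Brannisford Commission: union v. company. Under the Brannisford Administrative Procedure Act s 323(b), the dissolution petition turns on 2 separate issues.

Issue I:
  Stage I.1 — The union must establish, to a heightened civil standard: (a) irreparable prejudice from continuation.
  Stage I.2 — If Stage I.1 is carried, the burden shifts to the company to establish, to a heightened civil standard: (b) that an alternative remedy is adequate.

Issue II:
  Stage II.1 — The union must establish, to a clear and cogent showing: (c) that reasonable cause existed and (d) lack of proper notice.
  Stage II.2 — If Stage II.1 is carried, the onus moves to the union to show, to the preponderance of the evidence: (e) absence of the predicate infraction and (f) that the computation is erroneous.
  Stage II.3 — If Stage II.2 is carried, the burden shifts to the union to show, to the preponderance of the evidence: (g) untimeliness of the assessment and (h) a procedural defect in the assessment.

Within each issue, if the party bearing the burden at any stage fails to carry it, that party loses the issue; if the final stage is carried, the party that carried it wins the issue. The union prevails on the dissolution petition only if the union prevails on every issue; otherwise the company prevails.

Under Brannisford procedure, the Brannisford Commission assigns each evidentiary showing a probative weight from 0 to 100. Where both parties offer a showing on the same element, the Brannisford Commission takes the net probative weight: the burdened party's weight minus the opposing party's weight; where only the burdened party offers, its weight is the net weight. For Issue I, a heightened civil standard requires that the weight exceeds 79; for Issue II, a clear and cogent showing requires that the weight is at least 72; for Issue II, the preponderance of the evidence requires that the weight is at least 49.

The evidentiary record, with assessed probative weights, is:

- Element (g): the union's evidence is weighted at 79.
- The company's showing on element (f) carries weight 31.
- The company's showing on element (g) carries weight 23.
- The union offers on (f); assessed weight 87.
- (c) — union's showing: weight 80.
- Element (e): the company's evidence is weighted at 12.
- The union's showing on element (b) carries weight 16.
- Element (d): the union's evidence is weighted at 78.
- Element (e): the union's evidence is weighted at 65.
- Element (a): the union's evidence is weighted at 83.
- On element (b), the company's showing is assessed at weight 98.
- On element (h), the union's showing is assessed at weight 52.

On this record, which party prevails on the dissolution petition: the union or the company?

— Issue I —
Stage I.1 (union, a heightened civil standard, weight exceeds 79): (a) 83 > 79 — meets.
  Stage I.1 is satisfied; the onus moves to the company.
Stage I.2 (company, a heightened civil standard, weight exceeds 79): (b) net 98−16=82 > 79 — meets.
  Stage I.2 carried; the final stage is satisfied.
Every stage carried; the company prevails on this issue.
— Issue II —
Stage II.1 — burden on union; standard: a clear and cogent showing (weight is at least 72).
    (c): 80 ≥ 72 [met]
    (d): 78 ≥ 72 [met]
  Stage II.1 carried; the burden remains with the union.
Stage II.2 — burden on union; standard: the preponderance of the evidence (weight is at least 49).
    (e): 65 − 12 = 53 ≥ 49 [met]
    (f): 87 − 31 = 56 ≥ 49 [met]
  Stage II.2 is satisfied; the union continues to bear the burden.
Stage II.3 — burden on union; standard: the preponderance of the evidence (weight is at least 49).
    (g): 79 − 23 = 56 ≥ 49 [met]
    (h): 52 ≥ 49 [met]
  All elements met at the final stage.
Every stage carried; the union prevails on this issue.
Per-issue: Issue I → company; Issue II → union. The union must prevail on every issue; overall, the company prevails.

company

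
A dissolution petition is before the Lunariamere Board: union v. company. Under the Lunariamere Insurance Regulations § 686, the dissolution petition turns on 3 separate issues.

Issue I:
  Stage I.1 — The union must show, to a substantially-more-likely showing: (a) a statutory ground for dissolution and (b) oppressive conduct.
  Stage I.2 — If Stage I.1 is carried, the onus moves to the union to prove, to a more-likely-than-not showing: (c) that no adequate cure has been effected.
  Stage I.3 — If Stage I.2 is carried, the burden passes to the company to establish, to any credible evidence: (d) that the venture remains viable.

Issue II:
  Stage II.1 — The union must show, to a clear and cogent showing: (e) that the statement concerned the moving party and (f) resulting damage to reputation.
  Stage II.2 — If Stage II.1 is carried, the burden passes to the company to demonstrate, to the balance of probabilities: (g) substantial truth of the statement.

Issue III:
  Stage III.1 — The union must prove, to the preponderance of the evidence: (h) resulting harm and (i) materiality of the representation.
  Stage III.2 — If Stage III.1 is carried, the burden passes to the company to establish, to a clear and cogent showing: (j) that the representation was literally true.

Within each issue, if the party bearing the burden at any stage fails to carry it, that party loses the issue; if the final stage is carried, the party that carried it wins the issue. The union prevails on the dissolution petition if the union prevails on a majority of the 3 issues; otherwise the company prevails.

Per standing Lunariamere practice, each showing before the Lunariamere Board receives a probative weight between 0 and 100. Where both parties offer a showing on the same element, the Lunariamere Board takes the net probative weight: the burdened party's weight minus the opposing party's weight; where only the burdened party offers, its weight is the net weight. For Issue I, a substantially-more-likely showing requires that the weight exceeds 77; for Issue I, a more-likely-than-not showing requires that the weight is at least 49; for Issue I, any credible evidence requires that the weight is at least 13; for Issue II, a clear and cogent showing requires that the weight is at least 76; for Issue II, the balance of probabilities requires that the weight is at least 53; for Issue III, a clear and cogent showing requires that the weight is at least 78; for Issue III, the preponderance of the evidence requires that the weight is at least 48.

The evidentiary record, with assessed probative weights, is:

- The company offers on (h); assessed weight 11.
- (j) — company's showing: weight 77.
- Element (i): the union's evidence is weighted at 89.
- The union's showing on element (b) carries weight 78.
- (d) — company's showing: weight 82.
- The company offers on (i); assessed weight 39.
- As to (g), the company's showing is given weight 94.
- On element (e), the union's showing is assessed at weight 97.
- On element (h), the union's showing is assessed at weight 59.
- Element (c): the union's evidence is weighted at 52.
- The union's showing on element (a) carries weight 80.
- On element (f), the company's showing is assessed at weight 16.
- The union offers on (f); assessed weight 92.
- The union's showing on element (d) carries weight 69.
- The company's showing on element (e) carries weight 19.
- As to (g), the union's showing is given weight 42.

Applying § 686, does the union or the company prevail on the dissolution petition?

union

— Issue I —
Stage I.1 (union, a substantially-more-likely showing, weight exceeds 77): (a) 80 > 77 — meets; (b) 78 > 77 — meets.
  Stage I.1 is satisfied; the union continues to bear the burden.
Stage I.2 (union, a more-likely-than-not showing, weight is at least 49): (c) 52 ≥ 49 — meets.
  Stage I.2 is satisfied; the onus moves to the company.
Stage I.3 (company, any credible evidence, weight is at least 13): (d) net 82−69=13 ≥ 13 — meets.
  Stage I.3 carried; the final stage is satisfied.
Every stage carried; the company prevails on this issue.
— Issue II —
At Stage II.1 the union must meet a clear and cogent showing (weight is at least 76): on (e) the weight is 97 less the opposing 19 gives net 78, ≥ 76, so (e) meets the standard; on (f) the weight is 92 less the opposing 16 gives net 76, which does reach 76, so (f) meets the standard.
  The union carries Stage II.1; the company now bears the burden.
At Stage II.2 the company must meet the balance of probabilities (weight is at least 53): on (g) the weight is 94 less the opposing 42 gives net 52, which does not reach 53, so (g) does not meet the standard.
  Not every element is met, so the company fails to carry Stage II.2.
The union prevails on this issue.
— Issue III —
Stage III.1 — burden on union; standard: the preponderance of the evidence (weight is at least 48).
    (h): 59 − 11 = 48 ≥ 48 [met]
    (i): 89 − 39 = 50 ≥ 48 [met]
  Stage III.1 carried; the burden shifts to the company.
Stage III.2 — burden on company; standard: a clear and cogent showing (weight is at least 78).
    (j): 77 < 78 [not met]
  Not every element is met, so the company fails to carry Stage III.2.
The union prevails on this issue.
Per-issue: Issue I → company; Issue II → union; Issue III → union. The union must prevail on a majority of issues; overall, the union prevails.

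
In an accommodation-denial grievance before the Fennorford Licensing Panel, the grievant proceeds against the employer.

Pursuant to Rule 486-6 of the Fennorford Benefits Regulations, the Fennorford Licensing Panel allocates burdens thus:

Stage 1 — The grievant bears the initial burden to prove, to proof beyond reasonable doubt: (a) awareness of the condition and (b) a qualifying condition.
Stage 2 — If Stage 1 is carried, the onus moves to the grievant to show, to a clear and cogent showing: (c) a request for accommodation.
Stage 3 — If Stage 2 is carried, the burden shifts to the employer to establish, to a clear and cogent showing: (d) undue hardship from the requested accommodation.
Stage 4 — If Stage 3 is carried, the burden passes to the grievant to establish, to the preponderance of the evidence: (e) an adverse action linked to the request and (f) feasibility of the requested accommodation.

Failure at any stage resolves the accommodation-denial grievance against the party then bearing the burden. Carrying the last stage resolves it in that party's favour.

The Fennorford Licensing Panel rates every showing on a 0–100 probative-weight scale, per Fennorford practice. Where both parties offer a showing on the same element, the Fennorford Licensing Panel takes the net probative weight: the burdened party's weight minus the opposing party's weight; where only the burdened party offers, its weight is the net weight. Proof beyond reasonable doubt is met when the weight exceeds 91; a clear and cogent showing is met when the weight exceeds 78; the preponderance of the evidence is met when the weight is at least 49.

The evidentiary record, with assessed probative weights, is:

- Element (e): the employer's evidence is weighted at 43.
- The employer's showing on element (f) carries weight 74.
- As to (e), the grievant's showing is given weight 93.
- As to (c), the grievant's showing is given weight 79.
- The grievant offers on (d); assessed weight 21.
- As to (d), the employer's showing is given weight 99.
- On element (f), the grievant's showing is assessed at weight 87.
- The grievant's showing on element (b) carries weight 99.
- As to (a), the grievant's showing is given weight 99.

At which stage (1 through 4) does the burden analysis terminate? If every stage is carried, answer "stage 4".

stage 3

At Stage 1 the grievant must meet proof beyond reasonable doubt (weight exceeds 91): on (a) the weight is 99, > 91, so (a) meets the standard; on (b) the weight is 99, which does exceed 91, so (b) meets the standard.
  Stage 1 carried; the burden remains with the grievant.
At Stage 2 the grievant must meet a clear and cogent showing (weight exceeds 78): on (c) the weight is 79, which does exceed 78, so (c) meets the standard.
  Stage 2 is satisfied; the onus moves to the employer.
At Stage 3 the employer must meet a clear and cogent showing (weight exceeds 78): on (d) the weight is 99 less the opposing 21 gives net 78, ≤ 78, so (d) does not meet the standard.
  The employer does not carry Stage 3.
The grievant prevails.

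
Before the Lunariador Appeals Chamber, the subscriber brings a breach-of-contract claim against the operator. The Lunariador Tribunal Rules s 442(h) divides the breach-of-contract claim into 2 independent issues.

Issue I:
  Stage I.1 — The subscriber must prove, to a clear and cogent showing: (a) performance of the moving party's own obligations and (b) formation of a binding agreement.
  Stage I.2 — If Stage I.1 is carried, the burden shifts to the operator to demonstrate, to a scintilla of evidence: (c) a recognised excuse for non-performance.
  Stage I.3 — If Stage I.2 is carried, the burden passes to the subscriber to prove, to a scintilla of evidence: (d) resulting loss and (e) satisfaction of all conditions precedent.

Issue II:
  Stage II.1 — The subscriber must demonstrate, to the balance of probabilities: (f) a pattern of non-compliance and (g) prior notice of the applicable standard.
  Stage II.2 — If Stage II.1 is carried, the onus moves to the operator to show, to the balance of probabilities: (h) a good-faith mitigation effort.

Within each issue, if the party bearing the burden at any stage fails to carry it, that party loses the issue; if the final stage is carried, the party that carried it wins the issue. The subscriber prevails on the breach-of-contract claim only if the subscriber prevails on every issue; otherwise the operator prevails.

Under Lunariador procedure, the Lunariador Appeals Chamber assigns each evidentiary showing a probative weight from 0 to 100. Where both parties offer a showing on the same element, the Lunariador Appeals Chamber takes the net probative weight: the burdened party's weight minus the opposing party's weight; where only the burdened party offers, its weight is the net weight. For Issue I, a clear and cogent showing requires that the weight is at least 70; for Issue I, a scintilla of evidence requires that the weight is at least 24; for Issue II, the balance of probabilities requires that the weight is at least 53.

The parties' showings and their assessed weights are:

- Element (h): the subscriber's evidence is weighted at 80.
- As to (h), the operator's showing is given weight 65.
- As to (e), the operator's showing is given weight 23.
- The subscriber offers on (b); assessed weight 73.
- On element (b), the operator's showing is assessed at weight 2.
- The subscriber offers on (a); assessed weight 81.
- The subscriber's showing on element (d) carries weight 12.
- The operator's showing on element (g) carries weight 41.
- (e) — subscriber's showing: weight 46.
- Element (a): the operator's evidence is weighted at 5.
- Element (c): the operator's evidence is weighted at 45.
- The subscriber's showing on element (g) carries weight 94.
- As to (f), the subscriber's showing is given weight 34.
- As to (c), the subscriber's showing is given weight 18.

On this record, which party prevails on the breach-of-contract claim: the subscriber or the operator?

operator

— Issue I —
Stage I.1 (subscriber, a clear and cogent showing, weight is at least 70): (a) net 81−5=76 ≥ 70 — meets; (b) net 73−2=71 ≥ 70 — meets.
  Stage I.1 is satisfied; the onus moves to the operator.
Stage I.2 (operator, a scintilla of evidence, weight is at least 24): (c) net 45−18=27 ≥ 24 — meets.
  Stage I.2 is satisfied; the onus moves to the subscriber.
Stage I.3 (subscriber, a scintilla of evidence, weight is at least 24): (d) 12 < 24 — fails; (e) net 46−23=23 < 24 — fails.
  The subscriber does not carry Stage I.3.
So the operator prevails on this issue.
— Issue II —
Stage II.1 (subscriber, the balance of probabilities, weight is at least 53): (f) 34 < 53 — fails; (g) net 94−41=53 ≥ 53 — meets.
  The subscriber does not carry Stage II.1.
The operator prevails on this issue.
Per-issue: Issue I → operator; Issue II → operator. The subscriber must prevail on every issue; overall, the operator prevails.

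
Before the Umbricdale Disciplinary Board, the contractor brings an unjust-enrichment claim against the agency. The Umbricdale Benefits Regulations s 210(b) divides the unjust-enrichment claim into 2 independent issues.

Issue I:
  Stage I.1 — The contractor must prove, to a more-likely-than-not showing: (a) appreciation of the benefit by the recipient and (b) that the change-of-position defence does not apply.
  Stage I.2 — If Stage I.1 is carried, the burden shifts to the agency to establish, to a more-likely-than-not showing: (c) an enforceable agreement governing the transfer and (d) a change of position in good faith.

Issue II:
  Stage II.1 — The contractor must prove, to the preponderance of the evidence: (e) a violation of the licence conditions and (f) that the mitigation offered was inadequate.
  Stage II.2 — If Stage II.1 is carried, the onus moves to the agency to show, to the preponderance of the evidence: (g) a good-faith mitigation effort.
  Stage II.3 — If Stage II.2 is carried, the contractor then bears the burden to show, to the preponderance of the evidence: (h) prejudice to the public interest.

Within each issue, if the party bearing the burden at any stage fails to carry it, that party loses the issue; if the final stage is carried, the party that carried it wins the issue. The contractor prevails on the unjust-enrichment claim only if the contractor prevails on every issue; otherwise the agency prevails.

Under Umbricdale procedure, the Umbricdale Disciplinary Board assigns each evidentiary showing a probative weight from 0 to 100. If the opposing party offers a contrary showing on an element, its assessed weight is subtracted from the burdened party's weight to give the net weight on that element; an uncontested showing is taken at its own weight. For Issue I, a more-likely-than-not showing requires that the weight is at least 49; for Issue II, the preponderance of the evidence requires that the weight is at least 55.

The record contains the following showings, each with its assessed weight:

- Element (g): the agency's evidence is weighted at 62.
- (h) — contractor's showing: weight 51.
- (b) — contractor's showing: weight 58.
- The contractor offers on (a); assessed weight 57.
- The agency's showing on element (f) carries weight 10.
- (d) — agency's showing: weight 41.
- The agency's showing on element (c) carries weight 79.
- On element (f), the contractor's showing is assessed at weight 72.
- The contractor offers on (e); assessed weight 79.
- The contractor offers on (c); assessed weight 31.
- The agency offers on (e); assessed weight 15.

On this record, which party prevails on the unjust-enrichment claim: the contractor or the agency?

— Issue I —
At Stage I.1 the contractor must meet a more-likely-than-not showing (weight is at least 49): on (a) the weight is 57, ≥ 49, so (a) meets the standard; on (b) the weight is 58, which does reach 49, so (b) meets the standard.
  All elements met. The burden passes to the agency.
At Stage I.2 the agency must meet a more-likely-than-not showing (weight is at least 49): on (c) the weight is 79 less the opposing 31 gives net 48, which does not reach 49, so (c) does not meet the standard; on (d) the weight is 41, < 49, so (d) does not meet the standard.
  Not every element is met, so the agency fails to carry Stage I.2.
The contractor prevails on this issue.
— Issue II —
At Stage II.1 the contractor must meet the preponderance of the evidence (weight is at least 55): on (e) the weight is 79 less the opposing 15 gives net 64, ≥ 55, so (e) meets the standard; on (f) the weight is 72 less the opposing 10 gives net 62, ≥ 55, so (f) meets the standard.
  The contractor carries Stage II.1; the agency now bears the burden.
At Stage II.2 the agency must meet the preponderance of the evidence (weight is at least 55): on (g) the weight is 62, which does reach 55, so (g) meets the standard.
  Stage II.2 is satisfied; the onus moves to the contractor.
At Stage II.3 the contractor must meet the preponderance of the evidence (weight is at least 55): on (h) the weight is 51, < 55, so (h) does not meet the standard.
  Stage II.3 not carried; the contractor fails its burden.
So the agency prevails on this issue.
Per-issue: Issue I → contractor; Issue II → agency. The contractor must prevail on every issue; overall, the agency prevails.

agency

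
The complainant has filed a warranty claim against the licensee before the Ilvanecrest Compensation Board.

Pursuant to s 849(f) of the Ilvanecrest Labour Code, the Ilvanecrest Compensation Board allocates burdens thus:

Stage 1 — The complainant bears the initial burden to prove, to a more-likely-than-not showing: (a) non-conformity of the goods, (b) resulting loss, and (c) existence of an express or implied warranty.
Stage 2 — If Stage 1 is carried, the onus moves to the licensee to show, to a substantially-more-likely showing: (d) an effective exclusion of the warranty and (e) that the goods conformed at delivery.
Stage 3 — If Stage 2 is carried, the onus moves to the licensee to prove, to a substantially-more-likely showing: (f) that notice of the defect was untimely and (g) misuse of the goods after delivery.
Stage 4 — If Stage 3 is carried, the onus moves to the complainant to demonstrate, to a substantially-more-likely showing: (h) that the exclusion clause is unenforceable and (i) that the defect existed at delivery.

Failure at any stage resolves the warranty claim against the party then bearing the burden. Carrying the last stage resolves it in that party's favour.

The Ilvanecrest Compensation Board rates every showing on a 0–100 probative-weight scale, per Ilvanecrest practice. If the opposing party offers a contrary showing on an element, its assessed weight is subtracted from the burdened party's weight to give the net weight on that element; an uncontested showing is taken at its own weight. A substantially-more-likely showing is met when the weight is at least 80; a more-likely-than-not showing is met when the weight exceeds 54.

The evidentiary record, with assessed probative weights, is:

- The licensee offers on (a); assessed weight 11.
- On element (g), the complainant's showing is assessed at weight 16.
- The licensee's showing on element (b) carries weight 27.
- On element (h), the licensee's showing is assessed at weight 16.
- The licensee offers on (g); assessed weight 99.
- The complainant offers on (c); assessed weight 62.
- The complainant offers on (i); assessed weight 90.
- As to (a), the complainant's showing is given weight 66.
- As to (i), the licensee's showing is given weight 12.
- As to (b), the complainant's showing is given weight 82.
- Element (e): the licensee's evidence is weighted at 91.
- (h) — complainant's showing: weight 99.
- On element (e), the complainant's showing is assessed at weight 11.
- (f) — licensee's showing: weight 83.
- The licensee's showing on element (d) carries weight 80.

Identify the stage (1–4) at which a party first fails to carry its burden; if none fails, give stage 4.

stage 4

At Stage 1 the complainant must meet a more-likely-than-not showing (weight exceeds 54): on (a) the weight is 66 less the opposing 11 gives net 55, which does exceed 54, so (a) meets the standard; on (b) the weight is 82 less the opposing 27 gives net 55, which does exceed 54, so (b) meets the standard; on (c) the weight is 62, which does exceed 54, so (c) meets the standard.
  Stage 1 carried; the burden shifts to the licensee.
At Stage 2 the licensee must meet a substantially-more-likely showing (weight is at least 80): on (d) the weight is 80, ≥ 80, so (d) meets the standard; on (e) the weight is 91 less the opposing 11 gives net 80, which does reach 80, so (e) meets the standard.
  Stage 2 is satisfied; the licensee continues to bear the burden.
At Stage 3 the licensee must meet a substantially-more-likely showing (weight is at least 80): on (f) the weight is 83, which does reach 80, so (f) meets the standard; on (g) the weight is 99 less the opposing 16 gives net 83, ≥ 80, so (g) meets the standard.
  Stage 3 is satisfied; the onus moves to the complainant.
At Stage 4 the complainant must meet a substantially-more-likely showing (weight is at least 80): on (h) the weight is 99 less the opposing 16 gives net 83, which does reach 80, so (h) meets the standard; on (i) the weight is 90 less the opposing 12 gives net 78, which does not reach 80, so (i) does not meet the standard.
  Not every element is met, so the complainant fails to carry Stage 4.
The analysis ends at Stage 4; the licensee prevails.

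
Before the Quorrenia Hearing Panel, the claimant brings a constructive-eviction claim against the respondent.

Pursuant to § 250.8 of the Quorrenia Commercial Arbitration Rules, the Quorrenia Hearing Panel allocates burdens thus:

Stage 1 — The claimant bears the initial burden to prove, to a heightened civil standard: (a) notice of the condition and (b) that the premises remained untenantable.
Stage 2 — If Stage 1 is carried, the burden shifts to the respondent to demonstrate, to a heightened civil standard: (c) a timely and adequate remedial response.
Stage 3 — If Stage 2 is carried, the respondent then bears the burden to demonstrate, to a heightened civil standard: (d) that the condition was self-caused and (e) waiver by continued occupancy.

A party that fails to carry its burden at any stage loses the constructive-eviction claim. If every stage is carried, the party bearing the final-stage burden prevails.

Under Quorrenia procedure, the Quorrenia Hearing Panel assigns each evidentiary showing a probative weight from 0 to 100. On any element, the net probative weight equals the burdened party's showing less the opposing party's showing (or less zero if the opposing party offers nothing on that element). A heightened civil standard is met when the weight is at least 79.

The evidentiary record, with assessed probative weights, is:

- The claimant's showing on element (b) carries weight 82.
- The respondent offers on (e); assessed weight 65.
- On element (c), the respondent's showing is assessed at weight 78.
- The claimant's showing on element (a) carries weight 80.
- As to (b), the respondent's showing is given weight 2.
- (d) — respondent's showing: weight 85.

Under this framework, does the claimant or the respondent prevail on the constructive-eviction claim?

claimant

At Stage 1 the claimant must meet a heightened civil standard (weight is at least 79): on (a) the weight is 80, which does reach 79, so (a) meets the standard; on (b) the weight is 82 less the opposing 2 gives net 80, which does reach 79, so (b) meets the standard.
  The claimant carries Stage 1; the respondent now bears the burden.
At Stage 2 the respondent must meet a heightened civil standard (weight is at least 79): on (c) the weight is 78, which does not reach 79, so (c) does not meet the standard.
  Stage 2 not carried; the respondent fails its burden.
So the claimant prevails.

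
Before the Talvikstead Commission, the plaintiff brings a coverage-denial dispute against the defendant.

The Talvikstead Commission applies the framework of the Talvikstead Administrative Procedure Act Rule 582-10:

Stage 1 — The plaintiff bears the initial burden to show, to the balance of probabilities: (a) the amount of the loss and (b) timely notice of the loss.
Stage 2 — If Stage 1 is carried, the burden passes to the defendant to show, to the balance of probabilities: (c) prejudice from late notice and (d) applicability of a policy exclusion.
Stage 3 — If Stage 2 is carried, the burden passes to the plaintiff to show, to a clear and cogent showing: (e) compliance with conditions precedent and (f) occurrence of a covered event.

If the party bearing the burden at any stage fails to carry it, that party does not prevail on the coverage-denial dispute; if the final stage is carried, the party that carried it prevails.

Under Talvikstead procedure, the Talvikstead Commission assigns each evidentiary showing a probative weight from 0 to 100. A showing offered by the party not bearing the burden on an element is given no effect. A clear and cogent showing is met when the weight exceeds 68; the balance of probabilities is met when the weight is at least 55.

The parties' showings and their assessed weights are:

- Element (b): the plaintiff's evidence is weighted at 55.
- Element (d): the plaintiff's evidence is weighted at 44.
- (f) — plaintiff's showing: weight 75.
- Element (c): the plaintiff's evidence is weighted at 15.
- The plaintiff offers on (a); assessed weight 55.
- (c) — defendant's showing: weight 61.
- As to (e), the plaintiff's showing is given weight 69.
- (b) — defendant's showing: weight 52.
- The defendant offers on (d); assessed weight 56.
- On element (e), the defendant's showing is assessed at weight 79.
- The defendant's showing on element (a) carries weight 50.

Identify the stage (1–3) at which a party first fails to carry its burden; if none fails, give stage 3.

At Stage 1 the plaintiff must meet the balance of probabilities (weight is at least 55): on (a) the weight is 55 (the defendant's 50 is given no effect), which does reach 55, so (a) meets the standard; on (b) the weight is 55 (the defendant's 52 is given no effect), ≥ 55, so (b) meets the standard.
  Stage 1 carried; the burden shifts to the defendant.
At Stage 2 the defendant must meet the balance of probabilities (weight is at least 55): on (c) the weight is 61 (the plaintiff's 15 is given no effect), ≥ 55, so (c) meets the standard; on (d) the weight is 56 (the plaintiff's 44 is given no effect), which does reach 55, so (d) meets the standard.
  Stage 2 is satisfied; the onus moves to the plaintiff.
At Stage 3 the plaintiff must meet a clear and cogent showing (weight exceeds 68): on (e) the weight is 69 (the defendant's 79 is given no effect), which does exceed 68, so (e) meets the standard; on (f) the weight is 75, > 68, so (f) meets the standard.
  The plaintiff carries the last stage.
All stages carried — the plaintiff prevails.

stage 3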